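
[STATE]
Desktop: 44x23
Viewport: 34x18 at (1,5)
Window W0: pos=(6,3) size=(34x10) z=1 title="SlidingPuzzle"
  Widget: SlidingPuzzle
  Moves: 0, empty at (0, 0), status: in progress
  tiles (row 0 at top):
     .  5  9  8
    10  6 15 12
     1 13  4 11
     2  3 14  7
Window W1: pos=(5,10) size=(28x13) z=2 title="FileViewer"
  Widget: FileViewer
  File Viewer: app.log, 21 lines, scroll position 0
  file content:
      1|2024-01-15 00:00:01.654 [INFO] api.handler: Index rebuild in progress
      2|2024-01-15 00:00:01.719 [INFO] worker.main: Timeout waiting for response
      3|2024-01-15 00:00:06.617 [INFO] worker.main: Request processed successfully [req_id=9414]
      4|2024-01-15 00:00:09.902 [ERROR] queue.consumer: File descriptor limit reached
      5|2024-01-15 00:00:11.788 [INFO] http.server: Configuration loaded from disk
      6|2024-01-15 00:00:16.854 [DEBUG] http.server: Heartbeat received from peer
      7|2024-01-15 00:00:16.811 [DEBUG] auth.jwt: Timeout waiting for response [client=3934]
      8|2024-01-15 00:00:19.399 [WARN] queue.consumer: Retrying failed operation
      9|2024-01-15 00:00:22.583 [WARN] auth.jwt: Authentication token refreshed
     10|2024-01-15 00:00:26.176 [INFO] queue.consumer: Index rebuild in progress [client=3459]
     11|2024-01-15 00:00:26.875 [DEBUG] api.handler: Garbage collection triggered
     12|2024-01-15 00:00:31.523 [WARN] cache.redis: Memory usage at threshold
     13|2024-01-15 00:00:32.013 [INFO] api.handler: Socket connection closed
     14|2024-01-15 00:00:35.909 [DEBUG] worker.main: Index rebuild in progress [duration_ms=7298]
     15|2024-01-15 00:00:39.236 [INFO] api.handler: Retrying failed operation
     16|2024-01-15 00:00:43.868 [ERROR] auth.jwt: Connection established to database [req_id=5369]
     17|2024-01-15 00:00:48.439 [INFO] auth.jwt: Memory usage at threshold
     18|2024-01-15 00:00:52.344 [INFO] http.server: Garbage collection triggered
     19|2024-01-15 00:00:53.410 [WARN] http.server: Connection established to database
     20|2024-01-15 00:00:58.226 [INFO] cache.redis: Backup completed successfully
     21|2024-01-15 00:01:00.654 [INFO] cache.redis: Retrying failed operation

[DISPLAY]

     ┠────────────────────────────
     ┃┌────┬────┬────┬────┐       
     ┃│    │  5 │  9 │  8 │       
     ┃├────┼────┼────┼────┤       
     ┃│ 10 │  6 │ 15 │ 12 │       
    ┏━━━━━━━━━━━━━━━━━━━━━━━━━━┓  
    ┃ FileViewer               ┃  
    ┠──────────────────────────┨━━
    ┃2024-01-15 00:00:01.654 [▲┃  
    ┃2024-01-15 00:00:01.719 [█┃  
    ┃2024-01-15 00:00:06.617 [░┃  
    ┃2024-01-15 00:00:09.902 [░┃  
    ┃2024-01-15 00:00:11.788 [░┃  
    ┃2024-01-15 00:00:16.854 [░┃  
    ┃2024-01-15 00:00:16.811 [░┃  
    ┃2024-01-15 00:00:19.399 [░┃  
    ┃2024-01-15 00:00:22.583 [▼┃  
    ┗━━━━━━━━━━━━━━━━━━━━━━━━━━┛  


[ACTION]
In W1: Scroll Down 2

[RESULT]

     ┠────────────────────────────
     ┃┌────┬────┬────┬────┐       
     ┃│    │  5 │  9 │  8 │       
     ┃├────┼────┼────┼────┤       
     ┃│ 10 │  6 │ 15 │ 12 │       
    ┏━━━━━━━━━━━━━━━━━━━━━━━━━━┓  
    ┃ FileViewer               ┃  
    ┠──────────────────────────┨━━
    ┃2024-01-15 00:00:06.617 [▲┃  
    ┃2024-01-15 00:00:09.902 [░┃  
    ┃2024-01-15 00:00:11.788 [█┃  
    ┃2024-01-15 00:00:16.854 [░┃  
    ┃2024-01-15 00:00:16.811 [░┃  
    ┃2024-01-15 00:00:19.399 [░┃  
    ┃2024-01-15 00:00:22.583 [░┃  
    ┃2024-01-15 00:00:26.176 [░┃  
    ┃2024-01-15 00:00:26.875 [▼┃  
    ┗━━━━━━━━━━━━━━━━━━━━━━━━━━┛  


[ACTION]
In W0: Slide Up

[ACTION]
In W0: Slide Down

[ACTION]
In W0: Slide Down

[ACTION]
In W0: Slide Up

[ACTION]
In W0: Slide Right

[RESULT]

     ┠────────────────────────────
     ┃┌────┬────┬────┬────┐       
     ┃│ 10 │  5 │  9 │  8 │       
     ┃├────┼────┼────┼────┤       
     ┃│    │  6 │ 15 │ 12 │       
    ┏━━━━━━━━━━━━━━━━━━━━━━━━━━┓  
    ┃ FileViewer               ┃  
    ┠──────────────────────────┨━━
    ┃2024-01-15 00:00:06.617 [▲┃  
    ┃2024-01-15 00:00:09.902 [░┃  
    ┃2024-01-15 00:00:11.788 [█┃  
    ┃2024-01-15 00:00:16.854 [░┃  
    ┃2024-01-15 00:00:16.811 [░┃  
    ┃2024-01-15 00:00:19.399 [░┃  
    ┃2024-01-15 00:00:22.583 [░┃  
    ┃2024-01-15 00:00:26.176 [░┃  
    ┃2024-01-15 00:00:26.875 [▼┃  
    ┗━━━━━━━━━━━━━━━━━━━━━━━━━━┛  


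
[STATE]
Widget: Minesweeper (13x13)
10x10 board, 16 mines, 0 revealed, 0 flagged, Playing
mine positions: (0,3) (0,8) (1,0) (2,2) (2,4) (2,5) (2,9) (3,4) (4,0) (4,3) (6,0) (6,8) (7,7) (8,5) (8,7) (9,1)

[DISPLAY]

■■■■■■■■■■   
■■■■■■■■■■   
■■■■■■■■■■   
■■■■■■■■■■   
■■■■■■■■■■   
■■■■■■■■■■   
■■■■■■■■■■   
■■■■■■■■■■   
■■■■■■■■■■   
■■■■■■■■■■   
             
             
             


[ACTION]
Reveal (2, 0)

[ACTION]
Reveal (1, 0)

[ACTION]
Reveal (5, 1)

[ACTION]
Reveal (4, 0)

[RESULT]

■■■✹■■■■✹■   
✹■■■■■■■■■   
1■✹■✹✹■■■✹   
■■■■✹■■■■■   
✹■■✹■■■■■■   
■■■■■■■■■■   
✹■■■■■■■✹■   
■■■■■■■✹■■   
■■■■■✹■✹■■   
■✹■■■■■■■■   
             
             
             


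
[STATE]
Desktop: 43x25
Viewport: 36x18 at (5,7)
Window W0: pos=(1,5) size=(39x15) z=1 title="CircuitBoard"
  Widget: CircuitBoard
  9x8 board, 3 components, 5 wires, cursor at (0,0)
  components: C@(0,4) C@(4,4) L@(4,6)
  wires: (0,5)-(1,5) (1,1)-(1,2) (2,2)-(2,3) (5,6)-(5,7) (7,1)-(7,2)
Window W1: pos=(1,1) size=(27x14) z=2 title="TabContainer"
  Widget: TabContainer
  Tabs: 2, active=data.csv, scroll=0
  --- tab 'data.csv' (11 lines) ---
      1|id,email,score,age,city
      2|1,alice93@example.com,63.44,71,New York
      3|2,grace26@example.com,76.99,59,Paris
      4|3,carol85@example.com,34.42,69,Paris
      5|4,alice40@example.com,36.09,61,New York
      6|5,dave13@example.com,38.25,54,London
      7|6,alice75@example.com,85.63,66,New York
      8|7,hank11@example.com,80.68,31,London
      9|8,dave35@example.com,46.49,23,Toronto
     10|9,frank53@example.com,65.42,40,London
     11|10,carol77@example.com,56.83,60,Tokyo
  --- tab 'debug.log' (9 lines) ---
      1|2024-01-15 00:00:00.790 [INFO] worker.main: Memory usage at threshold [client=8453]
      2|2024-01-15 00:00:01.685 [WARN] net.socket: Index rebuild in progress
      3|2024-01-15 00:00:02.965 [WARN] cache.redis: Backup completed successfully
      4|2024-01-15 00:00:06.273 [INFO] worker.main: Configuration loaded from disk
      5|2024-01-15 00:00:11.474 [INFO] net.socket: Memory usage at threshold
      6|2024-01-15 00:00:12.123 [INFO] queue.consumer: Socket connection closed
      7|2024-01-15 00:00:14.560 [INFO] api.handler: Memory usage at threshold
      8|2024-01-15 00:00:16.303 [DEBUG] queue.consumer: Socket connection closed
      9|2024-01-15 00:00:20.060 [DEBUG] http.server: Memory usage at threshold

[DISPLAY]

lice93@example.com,63.┃───────────┨ 
race26@example.com,76.┃           ┃ 
arol85@example.com,34.┃           ┃ 
lice40@example.com,36.┃           ┃ 
ave13@example.com,38.2┃           ┃ 
lice75@example.com,85.┃           ┃ 
ank11@example.com,80.6┃           ┃ 
━━━━━━━━━━━━━━━━━━━━━━┛           ┃ 
                                  ┃ 
                                  ┃ 
                 C       L        ┃ 
                                  ┃ 
━━━━━━━━━━━━━━━━━━━━━━━━━━━━━━━━━━┛ 
                                    
                                    
                                    
                                    
                                    


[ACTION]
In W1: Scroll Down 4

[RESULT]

ave13@example.com,38.2┃───────────┨ 
lice75@example.com,85.┃           ┃ 
ank11@example.com,80.6┃           ┃ 
ave35@example.com,46.4┃           ┃ 
rank53@example.com,65.┃           ┃ 
carol77@example.com,56┃           ┃ 
                      ┃           ┃ 
━━━━━━━━━━━━━━━━━━━━━━┛           ┃ 
                                  ┃ 
                                  ┃ 
                 C       L        ┃ 
                                  ┃ 
━━━━━━━━━━━━━━━━━━━━━━━━━━━━━━━━━━┛ 
                                    
                                    
                                    
                                    
                                    


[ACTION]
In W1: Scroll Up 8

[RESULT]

lice93@example.com,63.┃───────────┨ 
race26@example.com,76.┃           ┃ 
arol85@example.com,34.┃           ┃ 
lice40@example.com,36.┃           ┃ 
ave13@example.com,38.2┃           ┃ 
lice75@example.com,85.┃           ┃ 
ank11@example.com,80.6┃           ┃ 
━━━━━━━━━━━━━━━━━━━━━━┛           ┃ 
                                  ┃ 
                                  ┃ 
                 C       L        ┃ 
                                  ┃ 
━━━━━━━━━━━━━━━━━━━━━━━━━━━━━━━━━━┛ 
                                    
                                    
                                    
                                    
                                    


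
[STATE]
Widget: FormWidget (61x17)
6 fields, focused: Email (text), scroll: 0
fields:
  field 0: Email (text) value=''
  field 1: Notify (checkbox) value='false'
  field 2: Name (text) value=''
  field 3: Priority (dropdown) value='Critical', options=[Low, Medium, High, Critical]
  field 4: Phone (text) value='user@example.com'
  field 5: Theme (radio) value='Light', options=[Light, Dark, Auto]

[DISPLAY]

> Email:      [                                             ]
  Notify:     [ ]                                            
  Name:       [                                             ]
  Priority:   [Critical                                    ▼]
  Phone:      [user@example.com                             ]
  Theme:      (●) Light  ( ) Dark  ( ) Auto                  
                                                             
                                                             
                                                             
                                                             
                                                             
                                                             
                                                             
                                                             
                                                             
                                                             
                                                             


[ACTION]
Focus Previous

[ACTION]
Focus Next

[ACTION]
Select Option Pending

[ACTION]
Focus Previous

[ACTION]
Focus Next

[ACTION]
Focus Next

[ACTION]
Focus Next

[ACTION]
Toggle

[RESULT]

  Email:      [                                             ]
  Notify:     [ ]                                            
> Name:       [                                             ]
  Priority:   [Critical                                    ▼]
  Phone:      [user@example.com                             ]
  Theme:      (●) Light  ( ) Dark  ( ) Auto                  
                                                             
                                                             
                                                             
                                                             
                                                             
                                                             
                                                             
                                                             
                                                             
                                                             
                                                             


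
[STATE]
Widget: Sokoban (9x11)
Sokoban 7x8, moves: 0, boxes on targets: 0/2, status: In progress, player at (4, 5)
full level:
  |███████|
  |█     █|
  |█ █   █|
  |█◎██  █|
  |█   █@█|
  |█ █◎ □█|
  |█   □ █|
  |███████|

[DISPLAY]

███████  
█     █  
█ █   █  
█◎██  █  
█   █@█  
█ █◎ □█  
█   □ █  
███████  
Moves: 0 
         
         


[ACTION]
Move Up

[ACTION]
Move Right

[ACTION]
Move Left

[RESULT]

███████  
█     █  
█ █   █  
█◎██@ █  
█   █ █  
█ █◎ □█  
█   □ █  
███████  
Moves: 2 
         
         


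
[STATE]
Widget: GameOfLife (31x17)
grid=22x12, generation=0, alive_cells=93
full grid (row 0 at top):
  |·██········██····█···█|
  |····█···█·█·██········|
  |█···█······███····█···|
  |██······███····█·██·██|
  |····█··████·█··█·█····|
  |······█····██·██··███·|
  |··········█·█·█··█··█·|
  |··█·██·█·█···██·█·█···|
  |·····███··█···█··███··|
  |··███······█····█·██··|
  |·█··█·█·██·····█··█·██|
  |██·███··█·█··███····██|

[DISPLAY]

Gen: 0                         
·██········██····█···█         
····█···█·█·██········         
█···█······███····█···         
██······███····█·██·██         
····█··████·█··█·█····         
······█····██·██··███·         
··········█·█·█··█··█·         
··█·██·█·█···██·█·█···         
·····███··█···█··███··         
··███······█····█·██··         
·█··█·█·██·····█··█·██         
██·███··█·█··███····██         
                               
                               
                               
                               


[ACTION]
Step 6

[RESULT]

Gen: 6                         
···········██··█······         
··········██··█··█····         
······██··███····███·█         
·····█··█·███····█···█         
·····█·██·██····█·█··█         
···█···██·█····███·██·         
···█████··█··█··█··█··         
····███···█···█·█·····         
███········█····██····         
██·██·█····██·█·█·····         
█████·██·····█·█······         
·······█··············         
                               
                               
                               
                               


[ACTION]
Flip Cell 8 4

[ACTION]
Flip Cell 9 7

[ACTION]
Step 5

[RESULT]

Gen: 11                        
···········██···███···         
···········████··███··         
·············█·····██·         
······█·······█··█··██         
···█··█········█·█···█         
·····████·······███··█         
··█··███·█·····██···█·         
··█···█··█····██······         
··███··█··············         
··██··················         
·█····················         
·████·················         
                               
                               
                               
                               


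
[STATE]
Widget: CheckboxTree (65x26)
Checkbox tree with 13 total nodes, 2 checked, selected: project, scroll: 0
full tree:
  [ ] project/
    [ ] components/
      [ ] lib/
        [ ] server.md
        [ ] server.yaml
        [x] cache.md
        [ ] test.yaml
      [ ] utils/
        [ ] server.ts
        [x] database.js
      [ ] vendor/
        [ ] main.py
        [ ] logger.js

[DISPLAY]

>[-] project/                                                    
   [-] components/                                               
     [-] lib/                                                    
       [ ] server.md                                             
       [ ] server.yaml                                           
       [x] cache.md                                              
       [ ] test.yaml                                             
     [-] utils/                                                  
       [ ] server.ts                                             
       [x] database.js                                           
     [ ] vendor/                                                 
       [ ] main.py                                               
       [ ] logger.js                                             
                                                                 
                                                                 
                                                                 
                                                                 
                                                                 
                                                                 
                                                                 
                                                                 
                                                                 
                                                                 
                                                                 
                                                                 
                                                                 


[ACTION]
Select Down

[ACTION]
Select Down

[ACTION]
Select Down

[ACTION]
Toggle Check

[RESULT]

 [-] project/                                                    
   [-] components/                                               
     [-] lib/                                                    
>      [x] server.md                                             
       [ ] server.yaml                                           
       [x] cache.md                                              
       [ ] test.yaml                                             
     [-] utils/                                                  
       [ ] server.ts                                             
       [x] database.js                                           
     [ ] vendor/                                                 
       [ ] main.py                                               
       [ ] logger.js                                             
                                                                 
                                                                 
                                                                 
                                                                 
                                                                 
                                                                 
                                                                 
                                                                 
                                                                 
                                                                 
                                                                 
                                                                 
                                                                 


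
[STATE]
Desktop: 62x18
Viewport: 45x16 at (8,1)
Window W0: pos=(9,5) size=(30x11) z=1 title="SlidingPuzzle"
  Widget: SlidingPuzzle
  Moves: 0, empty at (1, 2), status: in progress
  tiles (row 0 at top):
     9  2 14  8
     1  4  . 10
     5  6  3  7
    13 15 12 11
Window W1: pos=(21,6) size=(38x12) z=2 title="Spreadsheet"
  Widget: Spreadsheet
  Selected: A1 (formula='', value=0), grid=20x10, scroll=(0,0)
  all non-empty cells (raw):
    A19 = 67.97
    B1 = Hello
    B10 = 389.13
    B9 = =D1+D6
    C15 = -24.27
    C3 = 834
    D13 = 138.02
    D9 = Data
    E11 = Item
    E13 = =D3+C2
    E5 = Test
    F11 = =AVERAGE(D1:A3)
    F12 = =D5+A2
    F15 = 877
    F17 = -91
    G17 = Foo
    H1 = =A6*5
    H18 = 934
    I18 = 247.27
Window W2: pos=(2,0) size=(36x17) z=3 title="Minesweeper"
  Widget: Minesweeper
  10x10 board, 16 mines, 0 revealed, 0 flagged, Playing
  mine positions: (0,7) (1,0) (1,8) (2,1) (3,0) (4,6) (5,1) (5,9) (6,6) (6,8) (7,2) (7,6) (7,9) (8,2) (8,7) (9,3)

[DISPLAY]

sweeper                      ┃               
─────────────────────────────┨               
■■■■■                        ┃               
■■■■■                        ┃               
■■■■■                        ┃┓              
■■■■■                        ┃━━━━━━━━━━━━━━━
■■■■■                        ┃               
■■■■■                        ┃───────────────
■■■■■                        ┃               
■■■■■                        ┃       C       
■■■■■                        ┃---------------
■■■■■                        ┃o          0   
                             ┃   0       0   
                             ┃   0     834   
                             ┃   0       0   
━━━━━━━━━━━━━━━━━━━━━━━━━━━━━┛   0       0   


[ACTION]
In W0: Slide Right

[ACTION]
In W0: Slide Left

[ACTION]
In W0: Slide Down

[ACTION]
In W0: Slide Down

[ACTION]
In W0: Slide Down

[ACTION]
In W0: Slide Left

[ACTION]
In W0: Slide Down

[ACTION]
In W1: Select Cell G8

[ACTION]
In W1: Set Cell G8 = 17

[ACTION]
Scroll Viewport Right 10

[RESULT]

                    ┃                        
────────────────────┨                        
                    ┃                        
                    ┃                        
                    ┃┓                       
                    ┃━━━━━━━━━━━━━━━━━━━━┓   
                    ┃                    ┃   
                    ┃────────────────────┨   
                    ┃                    ┃   
                    ┃       C       D    ┃   
                    ┃--------------------┃   
                    ┃o          0       0┃   
                    ┃   0       0       0┃   
                    ┃   0     834       0┃   
                    ┃   0       0       0┃   
━━━━━━━━━━━━━━━━━━━━┛   0       0       0┃   


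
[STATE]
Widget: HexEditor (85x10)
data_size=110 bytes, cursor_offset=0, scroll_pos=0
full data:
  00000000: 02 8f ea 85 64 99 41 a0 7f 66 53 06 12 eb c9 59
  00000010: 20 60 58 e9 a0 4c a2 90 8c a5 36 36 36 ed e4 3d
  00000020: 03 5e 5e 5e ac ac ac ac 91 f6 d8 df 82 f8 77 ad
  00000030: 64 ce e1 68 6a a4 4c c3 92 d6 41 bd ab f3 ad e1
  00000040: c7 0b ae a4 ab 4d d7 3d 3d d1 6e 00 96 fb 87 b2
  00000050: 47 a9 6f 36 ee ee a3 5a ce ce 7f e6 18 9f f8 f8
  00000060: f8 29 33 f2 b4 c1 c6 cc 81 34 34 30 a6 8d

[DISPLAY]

00000000  02 8f ea 85 64 99 41 a0  7f 66 53 06 12 eb c9 59  |....d.A..fS....Y|       
00000010  20 60 58 e9 a0 4c a2 90  8c a5 36 36 36 ed e4 3d  | `X..L....666..=|       
00000020  03 5e 5e 5e ac ac ac ac  91 f6 d8 df 82 f8 77 ad  |.^^^..........w.|       
00000030  64 ce e1 68 6a a4 4c c3  92 d6 41 bd ab f3 ad e1  |d..hj.L...A.....|       
00000040  c7 0b ae a4 ab 4d d7 3d  3d d1 6e 00 96 fb 87 b2  |.....M.==.n.....|       
00000050  47 a9 6f 36 ee ee a3 5a  ce ce 7f e6 18 9f f8 f8  |G.o6...Z........|       
00000060  f8 29 33 f2 b4 c1 c6 cc  81 34 34 30 a6 8d        |.)3......440..  |       
                                                                                     
                                                                                     
                                                                                     


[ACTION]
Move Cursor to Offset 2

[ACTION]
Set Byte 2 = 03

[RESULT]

00000000  02 8f 03 85 64 99 41 a0  7f 66 53 06 12 eb c9 59  |....d.A..fS....Y|       
00000010  20 60 58 e9 a0 4c a2 90  8c a5 36 36 36 ed e4 3d  | `X..L....666..=|       
00000020  03 5e 5e 5e ac ac ac ac  91 f6 d8 df 82 f8 77 ad  |.^^^..........w.|       
00000030  64 ce e1 68 6a a4 4c c3  92 d6 41 bd ab f3 ad e1  |d..hj.L...A.....|       
00000040  c7 0b ae a4 ab 4d d7 3d  3d d1 6e 00 96 fb 87 b2  |.....M.==.n.....|       
00000050  47 a9 6f 36 ee ee a3 5a  ce ce 7f e6 18 9f f8 f8  |G.o6...Z........|       
00000060  f8 29 33 f2 b4 c1 c6 cc  81 34 34 30 a6 8d        |.)3......440..  |       
                                                                                     
                                                                                     
                                                                                     


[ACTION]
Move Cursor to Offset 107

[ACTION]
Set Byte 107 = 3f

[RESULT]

00000000  02 8f 03 85 64 99 41 a0  7f 66 53 06 12 eb c9 59  |....d.A..fS....Y|       
00000010  20 60 58 e9 a0 4c a2 90  8c a5 36 36 36 ed e4 3d  | `X..L....666..=|       
00000020  03 5e 5e 5e ac ac ac ac  91 f6 d8 df 82 f8 77 ad  |.^^^..........w.|       
00000030  64 ce e1 68 6a a4 4c c3  92 d6 41 bd ab f3 ad e1  |d..hj.L...A.....|       
00000040  c7 0b ae a4 ab 4d d7 3d  3d d1 6e 00 96 fb 87 b2  |.....M.==.n.....|       
00000050  47 a9 6f 36 ee ee a3 5a  ce ce 7f e6 18 9f f8 f8  |G.o6...Z........|       
00000060  f8 29 33 f2 b4 c1 c6 cc  81 34 34 3F a6 8d        |.)3......44?..  |       
                                                                                     
                                                                                     
                                                                                     


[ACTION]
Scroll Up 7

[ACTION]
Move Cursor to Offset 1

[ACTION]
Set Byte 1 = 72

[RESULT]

00000000  02 72 03 85 64 99 41 a0  7f 66 53 06 12 eb c9 59  |.r..d.A..fS....Y|       
00000010  20 60 58 e9 a0 4c a2 90  8c a5 36 36 36 ed e4 3d  | `X..L....666..=|       
00000020  03 5e 5e 5e ac ac ac ac  91 f6 d8 df 82 f8 77 ad  |.^^^..........w.|       
00000030  64 ce e1 68 6a a4 4c c3  92 d6 41 bd ab f3 ad e1  |d..hj.L...A.....|       
00000040  c7 0b ae a4 ab 4d d7 3d  3d d1 6e 00 96 fb 87 b2  |.....M.==.n.....|       
00000050  47 a9 6f 36 ee ee a3 5a  ce ce 7f e6 18 9f f8 f8  |G.o6...Z........|       
00000060  f8 29 33 f2 b4 c1 c6 cc  81 34 34 3f a6 8d        |.)3......44?..  |       
                                                                                     
                                                                                     
                                                                                     


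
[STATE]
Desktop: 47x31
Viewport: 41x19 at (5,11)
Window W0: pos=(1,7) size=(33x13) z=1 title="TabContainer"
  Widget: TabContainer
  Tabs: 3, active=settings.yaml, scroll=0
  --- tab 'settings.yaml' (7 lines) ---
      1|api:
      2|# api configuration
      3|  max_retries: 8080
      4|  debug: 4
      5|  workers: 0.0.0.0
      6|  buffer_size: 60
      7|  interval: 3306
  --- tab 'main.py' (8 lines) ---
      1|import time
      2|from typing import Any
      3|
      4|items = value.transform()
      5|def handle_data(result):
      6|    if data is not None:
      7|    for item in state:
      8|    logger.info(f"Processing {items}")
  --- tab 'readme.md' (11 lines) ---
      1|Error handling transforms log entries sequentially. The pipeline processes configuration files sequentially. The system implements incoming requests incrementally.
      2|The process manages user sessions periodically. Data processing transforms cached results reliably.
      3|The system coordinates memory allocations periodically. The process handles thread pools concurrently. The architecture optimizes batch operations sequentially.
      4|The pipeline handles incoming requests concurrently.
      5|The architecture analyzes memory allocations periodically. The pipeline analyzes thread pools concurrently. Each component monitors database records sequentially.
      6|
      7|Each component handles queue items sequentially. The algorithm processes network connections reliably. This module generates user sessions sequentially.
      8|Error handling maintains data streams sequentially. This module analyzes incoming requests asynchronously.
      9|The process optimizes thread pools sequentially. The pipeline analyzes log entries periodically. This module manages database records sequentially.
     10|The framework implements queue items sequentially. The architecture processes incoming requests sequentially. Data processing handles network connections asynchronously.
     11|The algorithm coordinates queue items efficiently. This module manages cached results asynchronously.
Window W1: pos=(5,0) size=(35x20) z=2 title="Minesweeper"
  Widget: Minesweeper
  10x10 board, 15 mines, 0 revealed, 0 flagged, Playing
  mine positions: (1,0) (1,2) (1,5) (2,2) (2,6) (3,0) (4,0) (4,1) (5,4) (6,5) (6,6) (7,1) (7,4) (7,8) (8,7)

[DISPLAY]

┃■■■■■■■■■■                       ┃      
┃■■■■■■■■■■                       ┃      
┃                                 ┃      
┃                                 ┃      
┃                                 ┃      
┃                                 ┃      
┃                                 ┃      
┃                                 ┃      
┗━━━━━━━━━━━━━━━━━━━━━━━━━━━━━━━━━┛      
                                         
                                         
                                         
                                         
                                         
                                         
                                         
                                         
                                         
                                         


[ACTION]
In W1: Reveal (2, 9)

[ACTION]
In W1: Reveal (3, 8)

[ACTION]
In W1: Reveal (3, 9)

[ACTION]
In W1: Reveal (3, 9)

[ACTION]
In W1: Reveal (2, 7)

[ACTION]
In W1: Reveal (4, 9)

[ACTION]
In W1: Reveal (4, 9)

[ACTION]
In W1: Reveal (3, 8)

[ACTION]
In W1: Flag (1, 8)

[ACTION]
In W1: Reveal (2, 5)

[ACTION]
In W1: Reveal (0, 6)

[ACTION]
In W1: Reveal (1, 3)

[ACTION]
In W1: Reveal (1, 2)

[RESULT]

┃■■■■■■■✹■■                       ┃      
┃■■■■■■■■■■                       ┃      
┃                                 ┃      
┃                                 ┃      
┃                                 ┃      
┃                                 ┃      
┃                                 ┃      
┃                                 ┃      
┗━━━━━━━━━━━━━━━━━━━━━━━━━━━━━━━━━┛      
                                         
                                         
                                         
                                         
                                         
                                         
                                         
                                         
                                         
                                         


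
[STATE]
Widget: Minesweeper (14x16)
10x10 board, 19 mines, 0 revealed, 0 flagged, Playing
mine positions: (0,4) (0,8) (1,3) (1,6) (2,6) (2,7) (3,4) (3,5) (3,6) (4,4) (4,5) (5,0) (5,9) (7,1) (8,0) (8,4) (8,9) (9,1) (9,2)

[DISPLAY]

■■■■■■■■■■    
■■■■■■■■■■    
■■■■■■■■■■    
■■■■■■■■■■    
■■■■■■■■■■    
■■■■■■■■■■    
■■■■■■■■■■    
■■■■■■■■■■    
■■■■■■■■■■    
■■■■■■■■■■    
              
              
              
              
              
              


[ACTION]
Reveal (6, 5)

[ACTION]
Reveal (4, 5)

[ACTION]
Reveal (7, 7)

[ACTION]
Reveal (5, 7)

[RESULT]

  1■✹■■■✹■    
  1✹■■✹■■■    
  12■■✹✹■■    
   2✹✹✹■■■    
11 2✹✹311■    
✹1 1221 1✹    
■21     1■    
■✹1111  1■    
✹■■■✹1  1✹    
■✹✹■■1  1■    
              
              
              
              
              
              


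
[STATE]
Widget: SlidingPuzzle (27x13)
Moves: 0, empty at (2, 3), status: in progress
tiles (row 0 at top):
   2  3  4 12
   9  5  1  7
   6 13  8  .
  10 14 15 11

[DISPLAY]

┌────┬────┬────┬────┐      
│  2 │  3 │  4 │ 12 │      
├────┼────┼────┼────┤      
│  9 │  5 │  1 │  7 │      
├────┼────┼────┼────┤      
│  6 │ 13 │  8 │    │      
├────┼────┼────┼────┤      
│ 10 │ 14 │ 15 │ 11 │      
└────┴────┴────┴────┘      
Moves: 0                   
                           
                           
                           


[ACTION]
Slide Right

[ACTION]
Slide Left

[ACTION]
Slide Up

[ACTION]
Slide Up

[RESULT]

┌────┬────┬────┬────┐      
│  2 │  3 │  4 │ 12 │      
├────┼────┼────┼────┤      
│  9 │  5 │  1 │  7 │      
├────┼────┼────┼────┤      
│  6 │ 13 │  8 │ 11 │      
├────┼────┼────┼────┤      
│ 10 │ 14 │ 15 │    │      
└────┴────┴────┴────┘      
Moves: 3                   
                           
                           
                           


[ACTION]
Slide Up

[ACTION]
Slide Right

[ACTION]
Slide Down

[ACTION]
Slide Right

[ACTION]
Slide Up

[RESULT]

┌────┬────┬────┬────┐      
│  2 │  3 │  4 │ 12 │      
├────┼────┼────┼────┤      
│  9 │  5 │  1 │  7 │      
├────┼────┼────┼────┤      
│  6 │ 14 │ 13 │ 11 │      
├────┼────┼────┼────┤      
│ 10 │    │  8 │ 15 │      
└────┴────┴────┴────┘      
Moves: 7                   
                           
                           
                           


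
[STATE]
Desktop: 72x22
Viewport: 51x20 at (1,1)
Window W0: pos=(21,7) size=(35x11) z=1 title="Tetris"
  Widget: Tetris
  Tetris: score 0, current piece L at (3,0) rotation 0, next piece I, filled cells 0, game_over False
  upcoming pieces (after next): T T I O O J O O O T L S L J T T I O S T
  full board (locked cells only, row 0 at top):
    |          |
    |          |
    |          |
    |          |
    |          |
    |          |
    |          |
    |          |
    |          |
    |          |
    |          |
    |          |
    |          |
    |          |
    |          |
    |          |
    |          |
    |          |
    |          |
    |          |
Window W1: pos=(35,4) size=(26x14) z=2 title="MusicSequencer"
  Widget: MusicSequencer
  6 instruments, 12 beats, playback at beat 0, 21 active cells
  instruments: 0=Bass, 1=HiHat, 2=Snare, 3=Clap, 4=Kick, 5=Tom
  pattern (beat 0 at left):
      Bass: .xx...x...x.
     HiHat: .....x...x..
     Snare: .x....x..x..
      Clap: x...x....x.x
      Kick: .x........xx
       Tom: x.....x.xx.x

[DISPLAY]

                                                   
                                                   
                                                   
                                  ┏━━━━━━━━━━━━━━━━
                                  ┃ MusicSequencer 
                                  ┠────────────────
                    ┏━━━━━━━━━━━━━┃      ▼123456789
                    ┃ Tetris      ┃  Bass·██···█···
                    ┠─────────────┃ HiHat·····█···█
                    ┃          │Ne┃ Snare·█····█··█
                    ┃          │██┃  Clap█···█····█
                    ┃          │  ┃  Kick·█········
                    ┃          │  ┃   Tom█·····█·██
                    ┃          │  ┃                
                    ┃          │  ┃                
                    ┃          │Sc┃                
                    ┗━━━━━━━━━━━━━┗━━━━━━━━━━━━━━━━
                                                   
                                                   
                                                   


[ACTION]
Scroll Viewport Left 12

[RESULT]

                                                   
                                                   
                                                   
                                   ┏━━━━━━━━━━━━━━━
                                   ┃ MusicSequencer
                                   ┠───────────────
                     ┏━━━━━━━━━━━━━┃      ▼12345678
                     ┃ Tetris      ┃  Bass·██···█··
                     ┠─────────────┃ HiHat·····█···
                     ┃          │Ne┃ Snare·█····█··
                     ┃          │██┃  Clap█···█····
                     ┃          │  ┃  Kick·█·······
                     ┃          │  ┃   Tom█·····█·█
                     ┃          │  ┃               
                     ┃          │  ┃               
                     ┃          │Sc┃               
                     ┗━━━━━━━━━━━━━┗━━━━━━━━━━━━━━━
                                                   
                                                   
                                                   


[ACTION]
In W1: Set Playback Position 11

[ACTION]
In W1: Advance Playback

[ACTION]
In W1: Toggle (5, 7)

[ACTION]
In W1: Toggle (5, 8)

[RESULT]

                                                   
                                                   
                                                   
                                   ┏━━━━━━━━━━━━━━━
                                   ┃ MusicSequencer
                                   ┠───────────────
                     ┏━━━━━━━━━━━━━┃      ▼12345678
                     ┃ Tetris      ┃  Bass·██···█··
                     ┠─────────────┃ HiHat·····█···
                     ┃          │Ne┃ Snare·█····█··
                     ┃          │██┃  Clap█···█····
                     ┃          │  ┃  Kick·█·······
                     ┃          │  ┃   Tom█·····██·
                     ┃          │  ┃               
                     ┃          │  ┃               
                     ┃          │Sc┃               
                     ┗━━━━━━━━━━━━━┗━━━━━━━━━━━━━━━
                                                   
                                                   
                                                   
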